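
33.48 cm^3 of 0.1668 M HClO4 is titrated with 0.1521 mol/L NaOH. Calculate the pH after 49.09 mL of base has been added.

12.36

n(acid) = 0.1668 x 0.03348 = 0.005584 mol; n(NaOH) added = 0.1521 x 0.04909 = 0.007467 mol.
Base is in excess by 0.007467 - 0.005584 = 0.001882 mol in a total volume of 0.08257 L.
[OH^-] = 0.001882/0.08257 = 0.02279 M, so pOH = 1.64 and pH = 14.00 - 1.64 = 12.36.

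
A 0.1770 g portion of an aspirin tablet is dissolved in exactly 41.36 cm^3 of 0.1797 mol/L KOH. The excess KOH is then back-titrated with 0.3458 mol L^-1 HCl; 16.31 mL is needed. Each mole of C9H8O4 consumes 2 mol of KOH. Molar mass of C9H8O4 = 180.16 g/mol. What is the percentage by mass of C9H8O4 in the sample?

Total n(KOH) added = 0.1797 x 0.04136 = 0.007432 mol.
n(HCl) used = 0.3458 x 0.01631 = 0.005640 mol, which equals the excess n(KOH).
So n(KOH) consumed by the sample = 0.007432 - 0.005640 = 0.001792 mol.
n(C9H8O4) = 0.001792 / 2 = 0.0008962 mol.
mass C9H8O4 = 0.0008962 x 180.16 = 0.1615 g, so %C9H8O4 = 0.1615/0.1770 x 100 = 91.2%.

91.2%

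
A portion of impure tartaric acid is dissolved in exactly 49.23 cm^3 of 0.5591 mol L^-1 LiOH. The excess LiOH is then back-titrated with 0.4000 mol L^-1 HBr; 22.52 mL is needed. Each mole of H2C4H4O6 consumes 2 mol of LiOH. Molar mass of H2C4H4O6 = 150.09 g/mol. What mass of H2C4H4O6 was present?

Total n(LiOH) added = 0.5591 x 0.04923 = 0.02752 mol.
n(HBr) used = 0.4000 x 0.02252 = 0.009008 mol, which equals the excess n(LiOH).
So n(LiOH) consumed by the sample = 0.02752 - 0.009008 = 0.01852 mol.
n(H2C4H4O6) = 0.01852 / 2 = 0.009258 mol.
mass = 0.009258 mol x 150.09 g/mol = 1.39 g.

1.39 g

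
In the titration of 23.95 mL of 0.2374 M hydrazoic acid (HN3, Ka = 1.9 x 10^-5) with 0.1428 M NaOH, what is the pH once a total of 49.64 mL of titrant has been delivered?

12.28

n(acid) = 0.2374 x 0.02395 = 0.005686 mol; n(NaOH) added = 0.1428 x 0.04964 = 0.007089 mol.
Base is in excess by 0.007089 - 0.005686 = 0.001403 mol in a total volume of 0.07359 L.
[OH^-] = 0.001403/0.07359 = 0.01906 M, so pOH = 1.72 and pH = 14.00 - 1.72 = 12.28.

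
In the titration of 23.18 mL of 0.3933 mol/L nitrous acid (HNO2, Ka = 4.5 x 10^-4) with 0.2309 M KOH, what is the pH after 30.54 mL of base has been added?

Initial n(HNO2) = 0.3933 x 0.02318 = 0.009117 mol.
n(KOH) added = 0.2309 x 0.03054 = 0.007052 mol, converting that many moles of HNO2 to NO2-.
Remaining n(HNO2) = 0.002065 mol; n(NO2-) = 0.007052 mol.
By Henderson-Hasselbalch, pH = pKa + log([A^-]/[HA]) = 3.35 + log(0.007052/0.002065) = 3.35 + (+0.53) = 3.88.

3.88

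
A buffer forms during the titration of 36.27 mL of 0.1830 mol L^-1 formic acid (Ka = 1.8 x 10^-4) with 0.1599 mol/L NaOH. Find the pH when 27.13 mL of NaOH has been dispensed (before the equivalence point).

4.02

Initial n(HCOOH) = 0.1830 x 0.03627 = 0.006637 mol.
n(NaOH) added = 0.1599 x 0.02713 = 0.004338 mol, converting that many moles of HCOOH to HCOO-.
Remaining n(HCOOH) = 0.002299 mol; n(HCOO-) = 0.004338 mol.
By Henderson-Hasselbalch, pH = pKa + log([A^-]/[HA]) = 3.74 + log(0.004338/0.002299) = 3.74 + (+0.28) = 4.02.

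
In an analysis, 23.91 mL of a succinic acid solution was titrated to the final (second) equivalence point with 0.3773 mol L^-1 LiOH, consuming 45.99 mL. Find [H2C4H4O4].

n(LiOH) = 0.3773 x 0.04599 = 0.01735 mol.
At the final (second) equivalence point, 2 mol OH^- react per mol H2C4H4O4, so n(H2C4H4O4) = 0.01735 / 2 = 0.008676 mol.
[H2C4H4O4] = 0.008676 / 0.02391 L = 0.363 M.

0.363 M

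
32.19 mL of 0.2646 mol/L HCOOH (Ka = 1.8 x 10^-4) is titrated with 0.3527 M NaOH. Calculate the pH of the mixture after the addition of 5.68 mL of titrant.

3.23

Initial n(HCOOH) = 0.2646 x 0.03219 = 0.008517 mol.
n(NaOH) added = 0.3527 x 0.005680 = 0.002003 mol, converting that many moles of HCOOH to HCOO-.
Remaining n(HCOOH) = 0.006514 mol; n(HCOO-) = 0.002003 mol.
By Henderson-Hasselbalch, pH = pKa + log([A^-]/[HA]) = 3.74 + log(0.002003/0.006514) = 3.74 + (-0.51) = 3.23.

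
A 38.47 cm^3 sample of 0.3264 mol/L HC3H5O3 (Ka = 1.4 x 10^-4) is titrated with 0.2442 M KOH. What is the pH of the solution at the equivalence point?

n(HC3H5O3) = 0.3264 x 0.03847 = 0.01256 mol; V(KOH) at equivalence = 0.01256/0.2442 = 0.05142 L.
At equivalence all the acid is converted to C3H5O3-; total volume = 0.03847 + 0.05142 = 0.08989 L, so [C3H5O3-] = 0.01256/0.08989 = 0.1397 M.
Kb = Kw/Ka = 1.0e-14 / 1.4 x 10^-4 = 7.14e-11.
[OH^-] = sqrt(Kb x [C3H5O3-]) = sqrt(7.14e-11 x 0.1397) = 3.16e-6 M.
pOH = 5.50, so pH = 14.00 - 5.50 = 8.50.

8.50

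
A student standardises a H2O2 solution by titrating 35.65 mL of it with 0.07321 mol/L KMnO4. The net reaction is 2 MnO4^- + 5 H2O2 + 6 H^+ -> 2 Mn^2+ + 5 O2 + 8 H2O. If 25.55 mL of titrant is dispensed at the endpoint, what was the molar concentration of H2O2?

0.131 M

n(KMnO4) = 0.07321 x 0.02555 = 0.001871 mol.
From the balanced equation, 2 mol KMnO4 reacts with 5 mol H2O2, so n(H2O2) = 0.001871 x 5/2 = 0.004676 mol.
[H2O2] = 0.004676 / 0.03565 L = 0.131 M.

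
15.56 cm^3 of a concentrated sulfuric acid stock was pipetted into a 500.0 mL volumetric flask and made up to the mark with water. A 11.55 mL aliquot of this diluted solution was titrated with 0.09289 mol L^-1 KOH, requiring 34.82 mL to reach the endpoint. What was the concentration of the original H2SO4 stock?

n(KOH) = 0.09289 x 0.03482 = 0.003234 mol.
n(H2SO4) in the aliquot = 0.003234 x 1/2 = 0.001617 mol.
[diluted H2SO4] = 0.001617 / 0.01155 = 0.1400 M.
Dilution factor = 500.0/15.56 = 32.13, so [stock] = 0.1400 x 32.13 = 4.50 M.

4.50 M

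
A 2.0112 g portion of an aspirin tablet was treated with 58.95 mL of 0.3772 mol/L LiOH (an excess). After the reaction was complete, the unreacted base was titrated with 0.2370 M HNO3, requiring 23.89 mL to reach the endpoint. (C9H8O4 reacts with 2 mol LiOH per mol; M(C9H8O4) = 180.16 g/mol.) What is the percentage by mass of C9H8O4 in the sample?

74.2%

Total n(LiOH) added = 0.3772 x 0.05895 = 0.02224 mol.
n(HNO3) used = 0.2370 x 0.02389 = 0.005662 mol, which equals the excess n(LiOH).
So n(LiOH) consumed by the sample = 0.02224 - 0.005662 = 0.01657 mol.
n(C9H8O4) = 0.01657 / 2 = 0.008287 mol.
mass C9H8O4 = 0.008287 x 180.16 = 1.493 g, so %C9H8O4 = 1.493/2.0112 x 100 = 74.2%.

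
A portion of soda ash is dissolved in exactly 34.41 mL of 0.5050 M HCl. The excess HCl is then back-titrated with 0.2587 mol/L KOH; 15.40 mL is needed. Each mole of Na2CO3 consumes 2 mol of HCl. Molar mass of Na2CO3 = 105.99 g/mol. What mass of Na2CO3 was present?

Total n(HCl) added = 0.5050 x 0.03441 = 0.01738 mol.
n(KOH) used = 0.2587 x 0.01540 = 0.003984 mol, which equals the excess n(HCl).
So n(HCl) consumed by the sample = 0.01738 - 0.003984 = 0.01339 mol.
n(Na2CO3) = 0.01339 / 2 = 0.006697 mol.
mass = 0.006697 mol x 105.99 g/mol = 0.710 g.

0.710 g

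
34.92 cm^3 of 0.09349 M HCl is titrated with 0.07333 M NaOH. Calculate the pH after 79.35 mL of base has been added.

12.35

n(acid) = 0.09349 x 0.03492 = 0.003265 mol; n(NaOH) added = 0.07333 x 0.07935 = 0.005819 mol.
Base is in excess by 0.005819 - 0.003265 = 0.002554 mol in a total volume of 0.1143 L.
[OH^-] = 0.002554/0.1143 = 0.02235 M, so pOH = 1.65 and pH = 14.00 - 1.65 = 12.35.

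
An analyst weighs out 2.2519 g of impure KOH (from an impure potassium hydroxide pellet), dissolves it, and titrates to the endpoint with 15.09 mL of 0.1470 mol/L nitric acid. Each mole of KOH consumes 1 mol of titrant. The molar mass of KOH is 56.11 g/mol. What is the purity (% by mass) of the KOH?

5.53%

n(HNO3) = 0.1470 x 0.01509 = 0.002218 mol.
n(KOH) = 0.002218 / 1 = 0.002218 mol.
mass of KOH = 0.002218 x 56.11 = 0.1245 g.
% purity = 0.1245 / 2.2519 x 100 = 5.53%.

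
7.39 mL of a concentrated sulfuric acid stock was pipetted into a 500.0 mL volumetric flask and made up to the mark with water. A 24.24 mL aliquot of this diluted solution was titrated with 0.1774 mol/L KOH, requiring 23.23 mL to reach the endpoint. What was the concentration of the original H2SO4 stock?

5.75 M

n(KOH) = 0.1774 x 0.02323 = 0.004121 mol.
n(H2SO4) in the aliquot = 0.004121 x 1/2 = 0.002061 mol.
[diluted H2SO4] = 0.002061 / 0.02424 = 0.08500 M.
Dilution factor = 500.0/7.390 = 67.66, so [stock] = 0.08500 x 67.66 = 5.75 M.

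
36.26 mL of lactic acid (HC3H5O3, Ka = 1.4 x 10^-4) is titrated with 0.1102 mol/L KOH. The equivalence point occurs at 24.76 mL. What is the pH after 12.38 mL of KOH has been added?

3.85

12.38 mL is exactly half the equivalence volume (24.76/2), i.e. the half-equivalence point.
There, n(HA) = n(A^-), so pH = pKa = -log(1.4 x 10^-4) = 3.85.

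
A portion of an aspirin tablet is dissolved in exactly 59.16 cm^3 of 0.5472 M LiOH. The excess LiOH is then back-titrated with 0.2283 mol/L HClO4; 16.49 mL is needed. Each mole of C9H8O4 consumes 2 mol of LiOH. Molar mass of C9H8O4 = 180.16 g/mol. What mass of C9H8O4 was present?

Total n(LiOH) added = 0.5472 x 0.05916 = 0.03237 mol.
n(HClO4) used = 0.2283 x 0.01649 = 0.003765 mol, which equals the excess n(LiOH).
So n(LiOH) consumed by the sample = 0.03237 - 0.003765 = 0.02861 mol.
n(C9H8O4) = 0.02861 / 2 = 0.01430 mol.
mass = 0.01430 mol x 180.16 g/mol = 2.58 g.

2.58 g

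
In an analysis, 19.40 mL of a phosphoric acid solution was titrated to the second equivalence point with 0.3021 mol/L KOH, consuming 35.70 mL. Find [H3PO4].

n(KOH) = 0.3021 x 0.03570 = 0.01078 mol.
At the second equivalence point, 2 mol OH^- react per mol H3PO4, so n(H3PO4) = 0.01078 / 2 = 0.005392 mol.
[H3PO4] = 0.005392 / 0.01940 L = 0.278 M.

0.278 M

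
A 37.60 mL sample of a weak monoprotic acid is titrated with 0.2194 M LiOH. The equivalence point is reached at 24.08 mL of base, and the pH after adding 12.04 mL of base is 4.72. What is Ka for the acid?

12.04 mL is half of the equivalence volume, so this is the half-equivalence point where [HA] = [A^-].
At half-equivalence pH = pKa, so pKa = 4.72.
Ka = 10^(-4.72) = 1.9 x 10^-5.

1.9 x 10^-5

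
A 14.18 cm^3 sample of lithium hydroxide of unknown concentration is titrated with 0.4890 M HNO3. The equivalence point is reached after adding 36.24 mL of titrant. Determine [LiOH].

1.25 M

n(HNO3) delivered = 0.4890 x 0.03624 = 0.01772 mol.
For a 1:1 reaction, n(LiOH) = 0.01772 mol.
[LiOH] = 0.01772 mol / 0.01418 L = 1.25 M.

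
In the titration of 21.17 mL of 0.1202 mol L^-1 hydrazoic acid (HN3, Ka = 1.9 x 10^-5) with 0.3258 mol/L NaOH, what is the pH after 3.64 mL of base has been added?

Initial n(HN3) = 0.1202 x 0.02117 = 0.002545 mol.
n(NaOH) added = 0.3258 x 0.003640 = 0.001186 mol, converting that many moles of HN3 to N3-.
Remaining n(HN3) = 0.001359 mol; n(N3-) = 0.001186 mol.
By Henderson-Hasselbalch, pH = pKa + log([A^-]/[HA]) = 4.72 + log(0.001186/0.001359) = 4.72 + (-0.06) = 4.66.

4.66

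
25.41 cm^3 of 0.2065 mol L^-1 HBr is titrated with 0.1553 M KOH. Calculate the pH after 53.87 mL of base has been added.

12.59

n(acid) = 0.2065 x 0.02541 = 0.005247 mol; n(KOH) added = 0.1553 x 0.05387 = 0.008366 mol.
Base is in excess by 0.008366 - 0.005247 = 0.003119 mol in a total volume of 0.07928 L.
[OH^-] = 0.003119/0.07928 = 0.03934 M, so pOH = 1.41 and pH = 14.00 - 1.41 = 12.59.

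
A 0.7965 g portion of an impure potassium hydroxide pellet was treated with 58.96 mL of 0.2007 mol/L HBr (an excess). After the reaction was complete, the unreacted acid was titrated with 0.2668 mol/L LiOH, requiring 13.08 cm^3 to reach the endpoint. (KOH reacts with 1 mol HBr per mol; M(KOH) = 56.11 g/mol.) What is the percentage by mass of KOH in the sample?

58.8%

Total n(HBr) added = 0.2007 x 0.05896 = 0.01183 mol.
n(LiOH) used = 0.2668 x 0.01308 = 0.003490 mol, which equals the excess n(HBr).
So n(HBr) consumed by the sample = 0.01183 - 0.003490 = 0.008344 mol.
n(KOH) = 0.008344 / 1 = 0.008344 mol.
mass KOH = 0.008344 x 56.11 = 0.4682 g, so %KOH = 0.4682/0.7965 x 100 = 58.8%.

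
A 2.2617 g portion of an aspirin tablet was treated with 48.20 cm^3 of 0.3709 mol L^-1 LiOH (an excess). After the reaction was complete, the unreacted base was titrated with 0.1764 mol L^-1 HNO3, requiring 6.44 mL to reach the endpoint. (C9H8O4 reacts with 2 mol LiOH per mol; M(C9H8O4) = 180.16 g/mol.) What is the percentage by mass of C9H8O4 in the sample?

Total n(LiOH) added = 0.3709 x 0.04820 = 0.01788 mol.
n(HNO3) used = 0.1764 x 0.006440 = 0.001136 mol, which equals the excess n(LiOH).
So n(LiOH) consumed by the sample = 0.01788 - 0.001136 = 0.01674 mol.
n(C9H8O4) = 0.01674 / 2 = 0.008371 mol.
mass C9H8O4 = 0.008371 x 180.16 = 1.508 g, so %C9H8O4 = 1.508/2.2617 x 100 = 66.7%.

66.7%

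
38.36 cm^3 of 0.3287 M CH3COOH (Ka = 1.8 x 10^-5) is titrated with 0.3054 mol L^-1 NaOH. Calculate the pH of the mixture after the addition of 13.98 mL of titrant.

Initial n(CH3COOH) = 0.3287 x 0.03836 = 0.01261 mol.
n(NaOH) added = 0.3054 x 0.01398 = 0.004269 mol, converting that many moles of CH3COOH to CH3COO-.
Remaining n(CH3COOH) = 0.008339 mol; n(CH3COO-) = 0.004269 mol.
By Henderson-Hasselbalch, pH = pKa + log([A^-]/[HA]) = 4.74 + log(0.004269/0.008339) = 4.74 + (-0.29) = 4.45.

4.45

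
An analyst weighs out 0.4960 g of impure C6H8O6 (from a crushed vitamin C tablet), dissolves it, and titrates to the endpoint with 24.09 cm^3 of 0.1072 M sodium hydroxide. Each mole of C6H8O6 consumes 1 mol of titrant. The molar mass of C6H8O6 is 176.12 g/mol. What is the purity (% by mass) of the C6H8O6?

n(NaOH) = 0.1072 x 0.02409 = 0.002582 mol.
n(C6H8O6) = 0.002582 / 1 = 0.002582 mol.
mass of C6H8O6 = 0.002582 x 176.12 = 0.4548 g.
% purity = 0.4548 / 0.4960 x 100 = 91.7%.

91.7%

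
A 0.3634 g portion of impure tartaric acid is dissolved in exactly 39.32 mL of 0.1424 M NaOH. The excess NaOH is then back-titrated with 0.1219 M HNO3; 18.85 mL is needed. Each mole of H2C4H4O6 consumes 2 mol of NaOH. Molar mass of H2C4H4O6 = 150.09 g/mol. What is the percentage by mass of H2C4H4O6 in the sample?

Total n(NaOH) added = 0.1424 x 0.03932 = 0.005599 mol.
n(HNO3) used = 0.1219 x 0.01885 = 0.002298 mol, which equals the excess n(NaOH).
So n(NaOH) consumed by the sample = 0.005599 - 0.002298 = 0.003301 mol.
n(H2C4H4O6) = 0.003301 / 2 = 0.001651 mol.
mass H2C4H4O6 = 0.001651 x 150.09 = 0.2478 g, so %H2C4H4O6 = 0.2478/0.3634 x 100 = 68.2%.

68.2%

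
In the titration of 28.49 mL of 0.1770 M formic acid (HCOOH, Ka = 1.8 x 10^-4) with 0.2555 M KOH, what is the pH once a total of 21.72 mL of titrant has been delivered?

12.00

n(acid) = 0.1770 x 0.02849 = 0.005043 mol; n(KOH) added = 0.2555 x 0.02172 = 0.005549 mol.
Base is in excess by 0.005549 - 0.005043 = 0.0005067 mol in a total volume of 0.05021 L.
[OH^-] = 0.0005067/0.05021 = 0.01009 M, so pOH = 2.00 and pH = 14.00 - 2.00 = 12.00.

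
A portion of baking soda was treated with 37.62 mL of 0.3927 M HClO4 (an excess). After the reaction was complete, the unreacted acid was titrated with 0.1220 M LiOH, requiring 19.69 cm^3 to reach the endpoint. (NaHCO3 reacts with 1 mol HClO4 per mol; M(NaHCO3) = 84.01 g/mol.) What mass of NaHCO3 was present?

1.04 g

Total n(HClO4) added = 0.3927 x 0.03762 = 0.01477 mol.
n(LiOH) used = 0.1220 x 0.01969 = 0.002402 mol, which equals the excess n(HClO4).
So n(HClO4) consumed by the sample = 0.01477 - 0.002402 = 0.01237 mol.
n(NaHCO3) = 0.01237 / 1 = 0.01237 mol.
mass = 0.01237 mol x 84.01 g/mol = 1.04 g.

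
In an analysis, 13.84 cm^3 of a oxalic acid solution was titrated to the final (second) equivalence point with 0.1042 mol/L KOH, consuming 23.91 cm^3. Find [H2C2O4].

n(KOH) = 0.1042 x 0.02391 = 0.002491 mol.
At the final (second) equivalence point, 2 mol OH^- react per mol H2C2O4, so n(H2C2O4) = 0.002491 / 2 = 0.001246 mol.
[H2C2O4] = 0.001246 / 0.01384 L = 0.0900 M.

0.0900 M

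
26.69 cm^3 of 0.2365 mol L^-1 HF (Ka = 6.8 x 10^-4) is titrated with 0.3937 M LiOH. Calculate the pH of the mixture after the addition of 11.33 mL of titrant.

Initial n(HF) = 0.2365 x 0.02669 = 0.006312 mol.
n(LiOH) added = 0.3937 x 0.01133 = 0.004461 mol, converting that many moles of HF to F-.
Remaining n(HF) = 0.001852 mol; n(F-) = 0.004461 mol.
By Henderson-Hasselbalch, pH = pKa + log([A^-]/[HA]) = 3.17 + log(0.004461/0.001852) = 3.17 + (+0.38) = 3.55.

3.55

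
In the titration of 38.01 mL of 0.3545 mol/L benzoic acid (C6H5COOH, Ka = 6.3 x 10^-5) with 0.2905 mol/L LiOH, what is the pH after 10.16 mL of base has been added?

3.65

Initial n(C6H5COOH) = 0.3545 x 0.03801 = 0.01347 mol.
n(LiOH) added = 0.2905 x 0.01016 = 0.002951 mol, converting that many moles of C6H5COOH to C6H5COO-.
Remaining n(C6H5COOH) = 0.01052 mol; n(C6H5COO-) = 0.002951 mol.
By Henderson-Hasselbalch, pH = pKa + log([A^-]/[HA]) = 4.20 + log(0.002951/0.01052) = 4.20 + (-0.55) = 3.65.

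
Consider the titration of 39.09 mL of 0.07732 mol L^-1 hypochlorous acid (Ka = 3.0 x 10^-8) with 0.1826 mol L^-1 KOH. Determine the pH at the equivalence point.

10.13

n(HClO) = 0.07732 x 0.03909 = 0.003022 mol; V(KOH) at equivalence = 0.003022/0.1826 = 0.01655 L.
At equivalence all the acid is converted to ClO-; total volume = 0.03909 + 0.01655 = 0.05564 L, so [ClO-] = 0.003022/0.05564 = 0.05432 M.
Kb = Kw/Ka = 1.0e-14 / 3.0 x 10^-8 = 3.33e-7.
[OH^-] = sqrt(Kb x [ClO-]) = sqrt(3.33e-7 x 0.05432) = 0.000135 M.
pOH = 3.87, so pH = 14.00 - 3.87 = 10.13.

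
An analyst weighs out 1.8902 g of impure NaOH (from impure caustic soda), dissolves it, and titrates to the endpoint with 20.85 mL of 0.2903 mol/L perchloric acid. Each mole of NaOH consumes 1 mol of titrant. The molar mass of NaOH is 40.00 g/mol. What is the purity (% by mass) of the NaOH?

n(HClO4) = 0.2903 x 0.02085 = 0.006053 mol.
n(NaOH) = 0.006053 / 1 = 0.006053 mol.
mass of NaOH = 0.006053 x 40.00 = 0.2421 g.
% purity = 0.2421 / 1.8902 x 100 = 12.8%.

12.8%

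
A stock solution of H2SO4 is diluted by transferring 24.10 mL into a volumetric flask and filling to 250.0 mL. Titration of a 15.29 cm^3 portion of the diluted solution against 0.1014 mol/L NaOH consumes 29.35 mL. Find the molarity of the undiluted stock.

1.01 M

n(NaOH) = 0.1014 x 0.02935 = 0.002976 mol.
n(H2SO4) in the aliquot = 0.002976 x 1/2 = 0.001488 mol.
[diluted H2SO4] = 0.001488 / 0.01529 = 0.09732 M.
Dilution factor = 250.0/24.10 = 10.37, so [stock] = 0.09732 x 10.37 = 1.01 M.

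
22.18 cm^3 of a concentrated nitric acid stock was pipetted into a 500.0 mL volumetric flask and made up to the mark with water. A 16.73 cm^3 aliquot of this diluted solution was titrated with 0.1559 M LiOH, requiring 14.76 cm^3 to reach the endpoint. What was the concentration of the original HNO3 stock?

3.10 M

n(LiOH) = 0.1559 x 0.01476 = 0.002301 mol.
n(HNO3) in the aliquot = 0.002301 mol.
[diluted HNO3] = 0.002301 / 0.01673 = 0.1375 M.
Dilution factor = 500.0/22.18 = 22.54, so [stock] = 0.1375 x 22.54 = 3.10 M.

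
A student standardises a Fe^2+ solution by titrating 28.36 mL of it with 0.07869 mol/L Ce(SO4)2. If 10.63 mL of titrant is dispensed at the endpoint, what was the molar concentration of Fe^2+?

n(Ce(SO4)2) = 0.07869 x 0.01063 = 0.0008365 mol.
From the balanced equation, 1 mol Ce(SO4)2 reacts with 1 mol Fe^2+, so n(Fe^2+) = 0.0008365 x 1/1 = 0.0008365 mol.
[Fe^2+] = 0.0008365 / 0.02836 L = 0.0295 M.

0.0295 M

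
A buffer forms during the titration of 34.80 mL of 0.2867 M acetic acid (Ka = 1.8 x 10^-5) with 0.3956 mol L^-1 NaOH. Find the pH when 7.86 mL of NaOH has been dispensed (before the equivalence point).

4.40

Initial n(CH3COOH) = 0.2867 x 0.03480 = 0.009977 mol.
n(NaOH) added = 0.3956 x 0.007860 = 0.003109 mol, converting that many moles of CH3COOH to CH3COO-.
Remaining n(CH3COOH) = 0.006868 mol; n(CH3COO-) = 0.003109 mol.
By Henderson-Hasselbalch, pH = pKa + log([A^-]/[HA]) = 4.74 + log(0.003109/0.006868) = 4.74 + (-0.34) = 4.40.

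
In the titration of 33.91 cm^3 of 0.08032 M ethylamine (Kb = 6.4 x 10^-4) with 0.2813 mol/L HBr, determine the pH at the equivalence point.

n(C2H5NH2) = 0.08032 x 0.03391 = 0.002724 mol; V(HBr) at equivalence = 0.002724/0.2813 = 0.009682 L.
At equivalence the base is fully converted to C2H5NH3+; total volume = 0.04359 L, so [C2H5NH3+] = 0.002724/0.04359 = 0.06248 M.
Ka(C2H5NH3+) = Kw/Kb = 1.0e-14 / 6.4 x 10^-4 = 1.56e-11.
[H^+] = sqrt(Ka x [C2H5NH3+]) = sqrt(1.56e-11 x 0.06248) = 9.88e-7 M.
pH = -log(9.88e-7) = 6.01.

6.01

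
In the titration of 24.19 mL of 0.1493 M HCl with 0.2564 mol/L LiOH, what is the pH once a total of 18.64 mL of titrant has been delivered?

12.44

n(acid) = 0.1493 x 0.02419 = 0.003612 mol; n(LiOH) added = 0.2564 x 0.01864 = 0.004779 mol.
Base is in excess by 0.004779 - 0.003612 = 0.001168 mol in a total volume of 0.04283 L.
[OH^-] = 0.001168/0.04283 = 0.02726 M, so pOH = 1.56 and pH = 14.00 - 1.56 = 12.44.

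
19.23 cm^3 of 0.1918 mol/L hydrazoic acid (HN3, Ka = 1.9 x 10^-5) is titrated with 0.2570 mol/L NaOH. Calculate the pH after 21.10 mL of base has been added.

n(acid) = 0.1918 x 0.01923 = 0.003688 mol; n(NaOH) added = 0.2570 x 0.02110 = 0.005423 mol.
Base is in excess by 0.005423 - 0.003688 = 0.001734 mol in a total volume of 0.04033 L.
[OH^-] = 0.001734/0.04033 = 0.04300 M, so pOH = 1.37 and pH = 14.00 - 1.37 = 12.63.

12.63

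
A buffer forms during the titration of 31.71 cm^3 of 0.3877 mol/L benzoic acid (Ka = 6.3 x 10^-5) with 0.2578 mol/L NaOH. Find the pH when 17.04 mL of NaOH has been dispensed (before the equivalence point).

Initial n(C6H5COOH) = 0.3877 x 0.03171 = 0.01229 mol.
n(NaOH) added = 0.2578 x 0.01704 = 0.004393 mol, converting that many moles of C6H5COOH to C6H5COO-.
Remaining n(C6H5COOH) = 0.007901 mol; n(C6H5COO-) = 0.004393 mol.
By Henderson-Hasselbalch, pH = pKa + log([A^-]/[HA]) = 4.20 + log(0.004393/0.007901) = 4.20 + (-0.25) = 3.95.

3.95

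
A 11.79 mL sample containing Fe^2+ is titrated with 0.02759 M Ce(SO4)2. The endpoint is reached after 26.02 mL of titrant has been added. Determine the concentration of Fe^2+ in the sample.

0.0609 M

n(Ce(SO4)2) = 0.02759 x 0.02602 = 0.0007179 mol.
From the balanced equation, 1 mol Ce(SO4)2 reacts with 1 mol Fe^2+, so n(Fe^2+) = 0.0007179 x 1/1 = 0.0007179 mol.
[Fe^2+] = 0.0007179 / 0.01179 L = 0.0609 M.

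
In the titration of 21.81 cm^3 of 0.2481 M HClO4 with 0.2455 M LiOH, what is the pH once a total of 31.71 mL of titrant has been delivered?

n(acid) = 0.2481 x 0.02181 = 0.005411 mol; n(LiOH) added = 0.2455 x 0.03171 = 0.007785 mol.
Base is in excess by 0.007785 - 0.005411 = 0.002374 mol in a total volume of 0.05352 L.
[OH^-] = 0.002374/0.05352 = 0.04435 M, so pOH = 1.35 and pH = 14.00 - 1.35 = 12.65.

12.65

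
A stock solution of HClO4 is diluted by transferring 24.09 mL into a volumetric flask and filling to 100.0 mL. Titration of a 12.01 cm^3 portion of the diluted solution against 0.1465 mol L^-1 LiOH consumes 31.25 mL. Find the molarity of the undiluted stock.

n(LiOH) = 0.1465 x 0.03125 = 0.004578 mol.
n(HClO4) in the aliquot = 0.004578 mol.
[diluted HClO4] = 0.004578 / 0.01201 = 0.3812 M.
Dilution factor = 100.0/24.09 = 4.151, so [stock] = 0.3812 x 4.151 = 1.58 M.

1.58 M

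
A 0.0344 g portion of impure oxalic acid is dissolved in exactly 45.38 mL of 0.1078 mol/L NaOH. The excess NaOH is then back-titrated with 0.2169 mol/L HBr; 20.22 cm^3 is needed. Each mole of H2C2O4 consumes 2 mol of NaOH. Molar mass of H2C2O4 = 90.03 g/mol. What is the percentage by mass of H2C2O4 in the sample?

Total n(NaOH) added = 0.1078 x 0.04538 = 0.004892 mol.
n(HBr) used = 0.2169 x 0.02022 = 0.004386 mol, which equals the excess n(NaOH).
So n(NaOH) consumed by the sample = 0.004892 - 0.004386 = 0.0005062 mol.
n(H2C2O4) = 0.0005062 / 2 = 0.0002531 mol.
mass H2C2O4 = 0.0002531 x 90.03 = 0.02279 g, so %H2C2O4 = 0.02279/0.0344 x 100 = 66.2%.

66.2%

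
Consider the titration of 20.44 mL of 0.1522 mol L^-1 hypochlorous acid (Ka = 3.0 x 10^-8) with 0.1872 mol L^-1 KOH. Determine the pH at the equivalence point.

n(HClO) = 0.1522 x 0.02044 = 0.003111 mol; V(KOH) at equivalence = 0.003111/0.1872 = 0.01662 L.
At equivalence all the acid is converted to ClO-; total volume = 0.02044 + 0.01662 = 0.03706 L, so [ClO-] = 0.003111/0.03706 = 0.08395 M.
Kb = Kw/Ka = 1.0e-14 / 3.0 x 10^-8 = 3.33e-7.
[OH^-] = sqrt(Kb x [ClO-]) = sqrt(3.33e-7 x 0.08395) = 0.000167 M.
pOH = 3.78, so pH = 14.00 - 3.78 = 10.22.

10.22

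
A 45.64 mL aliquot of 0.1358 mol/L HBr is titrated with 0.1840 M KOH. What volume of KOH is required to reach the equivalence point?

n(HBr) = 0.1358 mol/L x 0.04564 L = 0.006198 mol.
At equivalence n(KOH) = n(HBr) = 0.006198 mol.
V(KOH) = 0.006198 / 0.1840 = 0.03368 L = 33.7 mL.

33.7 mL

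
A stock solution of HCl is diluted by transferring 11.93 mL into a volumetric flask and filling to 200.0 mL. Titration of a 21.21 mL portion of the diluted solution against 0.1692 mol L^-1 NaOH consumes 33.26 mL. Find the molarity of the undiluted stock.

4.45 M

n(NaOH) = 0.1692 x 0.03326 = 0.005628 mol.
n(HCl) in the aliquot = 0.005628 mol.
[diluted HCl] = 0.005628 / 0.02121 = 0.2653 M.
Dilution factor = 200.0/11.93 = 16.76, so [stock] = 0.2653 x 16.76 = 4.45 M.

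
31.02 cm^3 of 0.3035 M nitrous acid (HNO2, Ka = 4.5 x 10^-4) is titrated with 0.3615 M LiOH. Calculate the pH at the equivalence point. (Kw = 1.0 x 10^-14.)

n(HNO2) = 0.3035 x 0.03102 = 0.009415 mol; V(LiOH) at equivalence = 0.009415/0.3615 = 0.02604 L.
At equivalence all the acid is converted to NO2-; total volume = 0.03102 + 0.02604 = 0.05706 L, so [NO2-] = 0.009415/0.05706 = 0.1650 M.
Kb = Kw/Ka = 1.0e-14 / 4.5 x 10^-4 = 2.22e-11.
[OH^-] = sqrt(Kb x [NO2-]) = sqrt(2.22e-11 x 0.1650) = 1.91e-6 M.
pOH = 5.72, so pH = 14.00 - 5.72 = 8.28.

8.28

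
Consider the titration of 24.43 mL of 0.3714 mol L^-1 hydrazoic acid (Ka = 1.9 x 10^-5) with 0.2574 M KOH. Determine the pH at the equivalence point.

8.95

n(HN3) = 0.3714 x 0.02443 = 0.009073 mol; V(KOH) at equivalence = 0.009073/0.2574 = 0.03525 L.
At equivalence all the acid is converted to N3-; total volume = 0.02443 + 0.03525 = 0.05968 L, so [N3-] = 0.009073/0.05968 = 0.1520 M.
Kb = Kw/Ka = 1.0e-14 / 1.9 x 10^-5 = 5.26e-10.
[OH^-] = sqrt(Kb x [N3-]) = sqrt(5.26e-10 x 0.1520) = 8.95e-6 M.
pOH = 5.05, so pH = 14.00 - 5.05 = 8.95.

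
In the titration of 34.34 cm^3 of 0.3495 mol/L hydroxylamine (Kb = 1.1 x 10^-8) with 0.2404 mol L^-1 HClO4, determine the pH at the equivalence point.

n(NH2OH) = 0.3495 x 0.03434 = 0.01200 mol; V(HClO4) at equivalence = 0.01200/0.2404 = 0.04992 L.
At equivalence the base is fully converted to NH3OH+; total volume = 0.08426 L, so [NH3OH+] = 0.01200/0.08426 = 0.1424 M.
Ka(NH3OH+) = Kw/Kb = 1.0e-14 / 1.1 x 10^-8 = 9.09e-7.
[H^+] = sqrt(Ka x [NH3OH+]) = sqrt(9.09e-7 x 0.1424) = 0.000360 M.
pH = -log(0.000360) = 3.44.

3.44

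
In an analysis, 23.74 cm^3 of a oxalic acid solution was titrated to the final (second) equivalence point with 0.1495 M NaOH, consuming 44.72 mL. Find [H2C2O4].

0.141 M

n(NaOH) = 0.1495 x 0.04472 = 0.006686 mol.
At the final (second) equivalence point, 2 mol OH^- react per mol H2C2O4, so n(H2C2O4) = 0.006686 / 2 = 0.003343 mol.
[H2C2O4] = 0.003343 / 0.02374 L = 0.141 M.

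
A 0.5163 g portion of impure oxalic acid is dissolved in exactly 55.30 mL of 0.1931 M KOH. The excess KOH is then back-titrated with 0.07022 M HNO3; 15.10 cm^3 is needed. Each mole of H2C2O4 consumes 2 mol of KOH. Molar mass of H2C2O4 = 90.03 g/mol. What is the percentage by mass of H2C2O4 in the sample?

Total n(KOH) added = 0.1931 x 0.05530 = 0.01068 mol.
n(HNO3) used = 0.07022 x 0.01510 = 0.001060 mol, which equals the excess n(KOH).
So n(KOH) consumed by the sample = 0.01068 - 0.001060 = 0.009618 mol.
n(H2C2O4) = 0.009618 / 2 = 0.004809 mol.
mass H2C2O4 = 0.004809 x 90.03 = 0.4330 g, so %H2C2O4 = 0.4330/0.5163 x 100 = 83.9%.

83.9%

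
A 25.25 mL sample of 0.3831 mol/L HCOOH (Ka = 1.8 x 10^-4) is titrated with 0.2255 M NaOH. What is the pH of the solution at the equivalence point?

n(HCOOH) = 0.3831 x 0.02525 = 0.009673 mol; V(NaOH) at equivalence = 0.009673/0.2255 = 0.04290 L.
At equivalence all the acid is converted to HCOO-; total volume = 0.02525 + 0.04290 = 0.06815 L, so [HCOO-] = 0.009673/0.06815 = 0.1419 M.
Kb = Kw/Ka = 1.0e-14 / 1.8 x 10^-4 = 5.56e-11.
[OH^-] = sqrt(Kb x [HCOO-]) = sqrt(5.56e-11 x 0.1419) = 2.81e-6 M.
pOH = 5.55, so pH = 14.00 - 5.55 = 8.45.

8.45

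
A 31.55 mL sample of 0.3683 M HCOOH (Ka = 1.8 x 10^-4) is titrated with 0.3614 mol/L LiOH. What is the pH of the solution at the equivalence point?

n(HCOOH) = 0.3683 x 0.03155 = 0.01162 mol; V(LiOH) at equivalence = 0.01162/0.3614 = 0.03215 L.
At equivalence all the acid is converted to HCOO-; total volume = 0.03155 + 0.03215 = 0.06370 L, so [HCOO-] = 0.01162/0.06370 = 0.1824 M.
Kb = Kw/Ka = 1.0e-14 / 1.8 x 10^-4 = 5.56e-11.
[OH^-] = sqrt(Kb x [HCOO-]) = sqrt(5.56e-11 x 0.1824) = 3.18e-6 M.
pOH = 5.50, so pH = 14.00 - 5.50 = 8.50.

8.50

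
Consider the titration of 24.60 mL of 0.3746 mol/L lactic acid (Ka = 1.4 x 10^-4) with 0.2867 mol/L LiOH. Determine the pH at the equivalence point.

8.53

n(HC3H5O3) = 0.3746 x 0.02460 = 0.009215 mol; V(LiOH) at equivalence = 0.009215/0.2867 = 0.03214 L.
At equivalence all the acid is converted to C3H5O3-; total volume = 0.02460 + 0.03214 = 0.05674 L, so [C3H5O3-] = 0.009215/0.05674 = 0.1624 M.
Kb = Kw/Ka = 1.0e-14 / 1.4 x 10^-4 = 7.14e-11.
[OH^-] = sqrt(Kb x [C3H5O3-]) = sqrt(7.14e-11 x 0.1624) = 3.41e-6 M.
pOH = 5.47, so pH = 14.00 - 5.47 = 8.53.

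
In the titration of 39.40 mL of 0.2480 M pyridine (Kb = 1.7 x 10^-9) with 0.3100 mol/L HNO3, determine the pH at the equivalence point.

n(C5H5N) = 0.2480 x 0.03940 = 0.009771 mol; V(HNO3) at equivalence = 0.009771/0.3100 = 0.03152 L.
At equivalence the base is fully converted to C5H5NH+; total volume = 0.07092 L, so [C5H5NH+] = 0.009771/0.07092 = 0.1378 M.
Ka(C5H5NH+) = Kw/Kb = 1.0e-14 / 1.7 x 10^-9 = 5.88e-6.
[H^+] = sqrt(Ka x [C5H5NH+]) = sqrt(5.88e-6 x 0.1378) = 0.000900 M.
pH = -log(0.000900) = 3.05.

3.05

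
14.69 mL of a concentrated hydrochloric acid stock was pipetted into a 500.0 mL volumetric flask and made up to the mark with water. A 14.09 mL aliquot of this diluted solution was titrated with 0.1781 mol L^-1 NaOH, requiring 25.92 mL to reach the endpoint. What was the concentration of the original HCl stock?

11.2 M

n(NaOH) = 0.1781 x 0.02592 = 0.004616 mol.
n(HCl) in the aliquot = 0.004616 mol.
[diluted HCl] = 0.004616 / 0.01409 = 0.3276 M.
Dilution factor = 500.0/14.69 = 34.04, so [stock] = 0.3276 x 34.04 = 11.2 M.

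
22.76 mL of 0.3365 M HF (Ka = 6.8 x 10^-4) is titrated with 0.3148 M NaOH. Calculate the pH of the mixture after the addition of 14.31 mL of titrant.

3.32

Initial n(HF) = 0.3365 x 0.02276 = 0.007659 mol.
n(NaOH) added = 0.3148 x 0.01431 = 0.004505 mol, converting that many moles of HF to F-.
Remaining n(HF) = 0.003154 mol; n(F-) = 0.004505 mol.
By Henderson-Hasselbalch, pH = pKa + log([A^-]/[HA]) = 3.17 + log(0.004505/0.003154) = 3.17 + (+0.15) = 3.32.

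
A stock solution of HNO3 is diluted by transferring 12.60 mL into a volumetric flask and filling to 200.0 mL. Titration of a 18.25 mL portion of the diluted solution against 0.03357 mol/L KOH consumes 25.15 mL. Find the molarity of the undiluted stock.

n(KOH) = 0.03357 x 0.02515 = 0.0008443 mol.
n(HNO3) in the aliquot = 0.0008443 mol.
[diluted HNO3] = 0.0008443 / 0.01825 = 0.04626 M.
Dilution factor = 200.0/12.60 = 15.87, so [stock] = 0.04626 x 15.87 = 0.734 M.

0.734 M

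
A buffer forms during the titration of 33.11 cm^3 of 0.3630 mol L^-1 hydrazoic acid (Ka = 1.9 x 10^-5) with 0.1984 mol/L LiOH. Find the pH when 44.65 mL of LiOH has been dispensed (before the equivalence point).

5.17

Initial n(HN3) = 0.3630 x 0.03311 = 0.01202 mol.
n(LiOH) added = 0.1984 x 0.04465 = 0.008859 mol, converting that many moles of HN3 to N3-.
Remaining n(HN3) = 0.003160 mol; n(N3-) = 0.008859 mol.
By Henderson-Hasselbalch, pH = pKa + log([A^-]/[HA]) = 4.72 + log(0.008859/0.003160) = 4.72 + (+0.45) = 5.17.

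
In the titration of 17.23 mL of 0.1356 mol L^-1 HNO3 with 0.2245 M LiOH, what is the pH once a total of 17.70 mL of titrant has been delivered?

n(acid) = 0.1356 x 0.01723 = 0.002336 mol; n(LiOH) added = 0.2245 x 0.01770 = 0.003974 mol.
Base is in excess by 0.003974 - 0.002336 = 0.001637 mol in a total volume of 0.03493 L.
[OH^-] = 0.001637/0.03493 = 0.04687 M, so pOH = 1.33 and pH = 14.00 - 1.33 = 12.67.

12.67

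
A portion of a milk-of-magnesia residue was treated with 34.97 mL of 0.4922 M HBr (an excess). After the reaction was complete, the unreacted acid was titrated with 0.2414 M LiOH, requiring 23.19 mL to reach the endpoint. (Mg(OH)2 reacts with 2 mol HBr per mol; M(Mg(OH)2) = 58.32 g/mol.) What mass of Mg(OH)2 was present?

0.339 g

Total n(HBr) added = 0.4922 x 0.03497 = 0.01721 mol.
n(LiOH) used = 0.2414 x 0.02319 = 0.005598 mol, which equals the excess n(HBr).
So n(HBr) consumed by the sample = 0.01721 - 0.005598 = 0.01161 mol.
n(Mg(OH)2) = 0.01161 / 2 = 0.005807 mol.
mass = 0.005807 mol x 58.32 g/mol = 0.339 g.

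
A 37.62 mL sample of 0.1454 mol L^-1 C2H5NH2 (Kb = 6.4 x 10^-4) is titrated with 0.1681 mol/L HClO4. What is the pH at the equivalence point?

5.96

n(C2H5NH2) = 0.1454 x 0.03762 = 0.005470 mol; V(HClO4) at equivalence = 0.005470/0.1681 = 0.03254 L.
At equivalence the base is fully converted to C2H5NH3+; total volume = 0.07016 L, so [C2H5NH3+] = 0.005470/0.07016 = 0.07796 M.
Ka(C2H5NH3+) = Kw/Kb = 1.0e-14 / 6.4 x 10^-4 = 1.56e-11.
[H^+] = sqrt(Ka x [C2H5NH3+]) = sqrt(1.56e-11 x 0.07796) = 1.10e-6 M.
pH = -log(1.10e-6) = 5.96.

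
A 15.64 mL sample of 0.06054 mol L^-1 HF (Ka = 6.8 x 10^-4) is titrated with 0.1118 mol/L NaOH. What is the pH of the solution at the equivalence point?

7.88

n(HF) = 0.06054 x 0.01564 = 0.0009468 mol; V(NaOH) at equivalence = 0.0009468/0.1118 = 0.008469 L.
At equivalence all the acid is converted to F-; total volume = 0.01564 + 0.008469 = 0.02411 L, so [F-] = 0.0009468/0.02411 = 0.03927 M.
Kb = Kw/Ka = 1.0e-14 / 6.8 x 10^-4 = 1.47e-11.
[OH^-] = sqrt(Kb x [F-]) = sqrt(1.47e-11 x 0.03927) = 7.60e-7 M.
pOH = 6.12, so pH = 14.00 - 6.12 = 7.88.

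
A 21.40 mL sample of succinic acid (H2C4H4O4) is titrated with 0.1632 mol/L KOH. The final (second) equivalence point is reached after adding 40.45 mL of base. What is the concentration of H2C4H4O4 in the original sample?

n(KOH) = 0.1632 x 0.04045 = 0.006601 mol.
At the final (second) equivalence point, 2 mol OH^- react per mol H2C4H4O4, so n(H2C4H4O4) = 0.006601 / 2 = 0.003301 mol.
[H2C4H4O4] = 0.003301 / 0.02140 L = 0.154 M.

0.154 M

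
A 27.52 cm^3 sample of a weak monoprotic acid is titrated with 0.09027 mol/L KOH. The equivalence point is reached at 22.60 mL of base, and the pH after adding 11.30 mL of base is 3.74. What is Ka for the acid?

11.30 mL is half of the equivalence volume, so this is the half-equivalence point where [HA] = [A^-].
At half-equivalence pH = pKa, so pKa = 3.74.
Ka = 10^(-3.74) = 1.8 x 10^-4.

1.8 x 10^-4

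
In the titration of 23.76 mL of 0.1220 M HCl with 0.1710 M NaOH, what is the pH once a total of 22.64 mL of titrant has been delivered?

n(acid) = 0.1220 x 0.02376 = 0.002899 mol; n(NaOH) added = 0.1710 x 0.02264 = 0.003871 mol.
Base is in excess by 0.003871 - 0.002899 = 0.0009727 mol in a total volume of 0.04640 L.
[OH^-] = 0.0009727/0.04640 = 0.02096 M, so pOH = 1.68 and pH = 14.00 - 1.68 = 12.32.

12.32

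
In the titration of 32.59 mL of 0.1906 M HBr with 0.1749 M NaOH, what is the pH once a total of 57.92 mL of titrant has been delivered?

n(acid) = 0.1906 x 0.03259 = 0.006212 mol; n(NaOH) added = 0.1749 x 0.05792 = 0.01013 mol.
Base is in excess by 0.01013 - 0.006212 = 0.003919 mol in a total volume of 0.09051 L.
[OH^-] = 0.003919/0.09051 = 0.04329 M, so pOH = 1.36 and pH = 14.00 - 1.36 = 12.64.

12.64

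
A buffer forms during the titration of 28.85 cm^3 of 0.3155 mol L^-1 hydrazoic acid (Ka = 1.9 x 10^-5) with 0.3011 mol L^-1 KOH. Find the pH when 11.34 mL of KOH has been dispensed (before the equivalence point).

Initial n(HN3) = 0.3155 x 0.02885 = 0.009102 mol.
n(KOH) added = 0.3011 x 0.01134 = 0.003414 mol, converting that many moles of HN3 to N3-.
Remaining n(HN3) = 0.005688 mol; n(N3-) = 0.003414 mol.
By Henderson-Hasselbalch, pH = pKa + log([A^-]/[HA]) = 4.72 + log(0.003414/0.005688) = 4.72 + (-0.22) = 4.50.

4.50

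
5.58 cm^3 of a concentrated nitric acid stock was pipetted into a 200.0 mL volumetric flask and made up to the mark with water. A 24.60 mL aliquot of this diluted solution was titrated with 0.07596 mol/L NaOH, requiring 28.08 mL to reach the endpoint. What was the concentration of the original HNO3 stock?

n(NaOH) = 0.07596 x 0.02808 = 0.002133 mol.
n(HNO3) in the aliquot = 0.002133 mol.
[diluted HNO3] = 0.002133 / 0.02460 = 0.08671 M.
Dilution factor = 200.0/5.580 = 35.84, so [stock] = 0.08671 x 35.84 = 3.11 M.

3.11 M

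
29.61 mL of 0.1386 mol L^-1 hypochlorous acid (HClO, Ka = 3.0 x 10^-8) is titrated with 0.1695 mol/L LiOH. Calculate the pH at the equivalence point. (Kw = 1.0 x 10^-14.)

n(HClO) = 0.1386 x 0.02961 = 0.004104 mol; V(LiOH) at equivalence = 0.004104/0.1695 = 0.02421 L.
At equivalence all the acid is converted to ClO-; total volume = 0.02961 + 0.02421 = 0.05382 L, so [ClO-] = 0.004104/0.05382 = 0.07625 M.
Kb = Kw/Ka = 1.0e-14 / 3.0 x 10^-8 = 3.33e-7.
[OH^-] = sqrt(Kb x [ClO-]) = sqrt(3.33e-7 x 0.07625) = 0.000159 M.
pOH = 3.80, so pH = 14.00 - 3.80 = 10.20.

10.20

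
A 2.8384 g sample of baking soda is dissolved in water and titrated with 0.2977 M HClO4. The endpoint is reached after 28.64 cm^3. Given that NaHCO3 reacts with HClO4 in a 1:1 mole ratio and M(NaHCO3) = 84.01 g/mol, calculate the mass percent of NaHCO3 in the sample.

n(HClO4) = 0.2977 x 0.02864 = 0.008526 mol.
n(NaHCO3) = 0.008526 / 1 = 0.008526 mol.
mass of NaHCO3 = 0.008526 x 84.01 = 0.7163 g.
% purity = 0.7163 / 2.8384 x 100 = 25.2%.

25.2%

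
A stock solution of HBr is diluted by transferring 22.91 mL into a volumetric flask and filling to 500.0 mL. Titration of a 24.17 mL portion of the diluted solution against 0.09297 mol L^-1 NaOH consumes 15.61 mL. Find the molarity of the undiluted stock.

1.31 M

n(NaOH) = 0.09297 x 0.01561 = 0.001451 mol.
n(HBr) in the aliquot = 0.001451 mol.
[diluted HBr] = 0.001451 / 0.02417 = 0.06004 M.
Dilution factor = 500.0/22.91 = 21.82, so [stock] = 0.06004 x 21.82 = 1.31 M.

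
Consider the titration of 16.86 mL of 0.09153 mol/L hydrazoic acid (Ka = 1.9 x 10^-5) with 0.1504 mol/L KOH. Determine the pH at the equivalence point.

n(HN3) = 0.09153 x 0.01686 = 0.001543 mol; V(KOH) at equivalence = 0.001543/0.1504 = 0.01026 L.
At equivalence all the acid is converted to N3-; total volume = 0.01686 + 0.01026 = 0.02712 L, so [N3-] = 0.001543/0.02712 = 0.05690 M.
Kb = Kw/Ka = 1.0e-14 / 1.9 x 10^-5 = 5.26e-10.
[OH^-] = sqrt(Kb x [N3-]) = sqrt(5.26e-10 x 0.05690) = 5.47e-6 M.
pOH = 5.26, so pH = 14.00 - 5.26 = 8.74.

8.74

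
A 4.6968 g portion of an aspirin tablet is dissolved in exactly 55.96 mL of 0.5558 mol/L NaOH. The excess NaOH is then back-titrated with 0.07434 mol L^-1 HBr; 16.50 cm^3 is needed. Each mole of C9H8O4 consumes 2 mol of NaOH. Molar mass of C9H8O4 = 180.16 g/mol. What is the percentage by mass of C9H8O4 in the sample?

Total n(NaOH) added = 0.5558 x 0.05596 = 0.03110 mol.
n(HBr) used = 0.07434 x 0.01650 = 0.001227 mol, which equals the excess n(NaOH).
So n(NaOH) consumed by the sample = 0.03110 - 0.001227 = 0.02988 mol.
n(C9H8O4) = 0.02988 / 2 = 0.01494 mol.
mass C9H8O4 = 0.01494 x 180.16 = 2.691 g, so %C9H8O4 = 2.691/4.6968 x 100 = 57.3%.

57.3%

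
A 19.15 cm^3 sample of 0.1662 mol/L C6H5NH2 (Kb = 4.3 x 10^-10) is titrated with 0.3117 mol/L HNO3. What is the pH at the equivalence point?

2.80

n(C6H5NH2) = 0.1662 x 0.01915 = 0.003183 mol; V(HNO3) at equivalence = 0.003183/0.3117 = 0.01021 L.
At equivalence the base is fully converted to C6H5NH3+; total volume = 0.02936 L, so [C6H5NH3+] = 0.003183/0.02936 = 0.1084 M.
Ka(C6H5NH3+) = Kw/Kb = 1.0e-14 / 4.3 x 10^-10 = 2.33e-5.
[H^+] = sqrt(Ka x [C6H5NH3+]) = sqrt(2.33e-5 x 0.1084) = 0.00159 M.
pH = -log(0.00159) = 2.80.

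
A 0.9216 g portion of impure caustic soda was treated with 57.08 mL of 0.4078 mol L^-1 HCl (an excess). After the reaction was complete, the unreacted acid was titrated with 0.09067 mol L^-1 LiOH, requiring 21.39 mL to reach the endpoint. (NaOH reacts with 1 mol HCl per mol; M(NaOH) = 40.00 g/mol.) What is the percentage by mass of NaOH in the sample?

92.6%

Total n(HCl) added = 0.4078 x 0.05708 = 0.02328 mol.
n(LiOH) used = 0.09067 x 0.02139 = 0.001939 mol, which equals the excess n(HCl).
So n(HCl) consumed by the sample = 0.02328 - 0.001939 = 0.02134 mol.
n(NaOH) = 0.02134 / 1 = 0.02134 mol.
mass NaOH = 0.02134 x 40.00 = 0.8535 g, so %NaOH = 0.8535/0.9216 x 100 = 92.6%.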